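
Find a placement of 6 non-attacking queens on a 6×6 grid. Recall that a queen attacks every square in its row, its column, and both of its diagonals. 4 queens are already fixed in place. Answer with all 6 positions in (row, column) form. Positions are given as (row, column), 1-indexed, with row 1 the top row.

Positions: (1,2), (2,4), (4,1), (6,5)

(1,2) (2,4) (3,6) (4,1) (5,3) (6,5)

Row 3: attacked by (1,2)→{2,4}; (2,4)→{3,4,5}; (4,1)→{1,2}; (6,5)→{2,5}. Safe: 6. Place at column 6.
Row 5: attacked by (1,2)→{2,6}; (2,4)→{1,4}; (3,6)→{4,6}; (4,1)→{1,2}; (6,5)→{4,5,6}. Safe: 3. Place at column 3.
Columns [2, 4, 6, 1, 3, 5], r−c [-1, -2, -3, 3, 2, 1], r+c [3, 6, 9, 5, 8, 11] are all distinct, so no two queens attack.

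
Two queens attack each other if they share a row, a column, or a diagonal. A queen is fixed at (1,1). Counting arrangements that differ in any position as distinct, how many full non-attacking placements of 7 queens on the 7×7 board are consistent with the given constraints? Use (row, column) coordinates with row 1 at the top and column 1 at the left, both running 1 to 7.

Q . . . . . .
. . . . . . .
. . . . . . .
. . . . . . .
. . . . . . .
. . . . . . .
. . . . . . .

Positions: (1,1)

4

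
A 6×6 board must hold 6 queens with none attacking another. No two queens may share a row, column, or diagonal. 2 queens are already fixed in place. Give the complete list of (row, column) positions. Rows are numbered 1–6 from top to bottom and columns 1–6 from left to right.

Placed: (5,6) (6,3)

(1,4) (2,1) (3,5) (4,2) (5,6) (6,3)

Row 1: attacked by (5,6)→{2,6}; (6,3)→{3}. Safe: 1, 4, 5. Place at column 4.
Row 2: attacked by (1,4)→{3,4,5}; (5,6)→{3,6}; (6,3)→{3}. Safe: 1, 2. Place at column 1.
Row 3: attacked by (1,4)→{2,4,6}; (2,1)→{1,2}; (5,6)→{4,6}; (6,3)→{3,6}. Safe: 5. Place at column 5.
Row 4: attacked by (1,4)→{1,4}; (2,1)→{1,3}; (3,5)→{4,5,6}; (5,6)→{5,6}; (6,3)→{1,3,5}. Safe: 2. Place at column 2.
Columns [4, 1, 5, 2, 6, 3], r−c [-3, 1, -2, 2, -1, 3], r+c [5, 3, 8, 6, 11, 9] are all distinct, so no two queens attack.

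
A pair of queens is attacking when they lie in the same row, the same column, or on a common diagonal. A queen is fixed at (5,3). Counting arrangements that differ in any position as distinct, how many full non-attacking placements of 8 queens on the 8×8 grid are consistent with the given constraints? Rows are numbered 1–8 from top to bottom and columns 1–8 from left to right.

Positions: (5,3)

12

Branch on row 1: col 1 → 1; col 2 → 3; col 4 → 0; col 5 → 6; col 6 → 2; col 8 → 0.
Sum: 1 + 3 + 0 + 6 + 2 + 0 = 12.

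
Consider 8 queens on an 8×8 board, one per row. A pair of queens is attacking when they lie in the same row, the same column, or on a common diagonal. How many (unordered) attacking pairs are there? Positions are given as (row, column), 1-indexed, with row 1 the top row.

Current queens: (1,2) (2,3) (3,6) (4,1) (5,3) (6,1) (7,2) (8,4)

7

Same column: (1,2)–(7,2) (column 2); (2,3)–(5,3) (column 3); (4,1)–(6,1) (column 1).
Same diagonal: (1,2)–(2,3) (|1−2| = |2−3| = 1); (2,3)–(4,1) (|2−4| = |3−1| = 2); (3,6)–(7,2) (|3−7| = |6−2| = 4); (6,1)–(7,2) (|6−7| = |1−2| = 1).
Total attacking pairs: 7.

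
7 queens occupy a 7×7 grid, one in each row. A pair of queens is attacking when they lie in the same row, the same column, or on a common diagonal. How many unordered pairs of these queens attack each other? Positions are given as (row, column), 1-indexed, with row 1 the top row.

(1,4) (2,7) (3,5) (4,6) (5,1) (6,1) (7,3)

Same column: (5,1)–(6,1) (column 1).
Same diagonal: (3,5)–(4,6) (|3−4| = |5−6| = 1); (4,6)–(7,3) (|4−7| = |6−3| = 3); (5,1)–(7,3) (|5−7| = |1−3| = 2).
Total attacking pairs: 4.

4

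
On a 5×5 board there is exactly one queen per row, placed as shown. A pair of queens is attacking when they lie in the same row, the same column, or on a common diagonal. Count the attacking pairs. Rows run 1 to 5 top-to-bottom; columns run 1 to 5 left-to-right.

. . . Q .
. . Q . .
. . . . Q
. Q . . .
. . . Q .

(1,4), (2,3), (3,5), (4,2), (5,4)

2

Same column: (1,4)–(5,4) (column 4).
Same diagonal: (1,4)–(2,3) (|1−2| = |4−3| = 1).
Total attacking pairs: 2.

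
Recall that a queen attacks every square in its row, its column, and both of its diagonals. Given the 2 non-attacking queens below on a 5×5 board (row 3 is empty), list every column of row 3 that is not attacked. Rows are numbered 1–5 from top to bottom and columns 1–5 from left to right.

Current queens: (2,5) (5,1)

columns 2

(2,5) attacks row 3 at column 5 and diagonals 4.
(5,1) attacks row 3 at column 1 and diagonals 3.
Attacked columns: {1, 3, 4, 5}. Safe: {2}.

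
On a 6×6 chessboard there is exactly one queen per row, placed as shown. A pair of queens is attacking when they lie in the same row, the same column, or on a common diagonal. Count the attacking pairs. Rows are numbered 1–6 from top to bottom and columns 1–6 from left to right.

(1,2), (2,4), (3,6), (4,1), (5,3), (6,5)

0

All columns are distinct and no two queens satisfy |Δrow| = |Δcol|, so no pair attacks.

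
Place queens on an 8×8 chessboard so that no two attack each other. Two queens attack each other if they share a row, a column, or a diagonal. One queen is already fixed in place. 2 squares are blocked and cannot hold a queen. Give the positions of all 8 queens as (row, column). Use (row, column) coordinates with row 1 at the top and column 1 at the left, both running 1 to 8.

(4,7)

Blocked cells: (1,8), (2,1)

(1,3) (2,8) (3,4) (4,7) (5,1) (6,6) (7,2) (8,5)

Row 1: attacked by (4,7)→{4,7}. Blocked: 8. Safe: 1, 2, 3, 5, 6. Place at column 3.
Row 2: attacked by (1,3)→{2,3,4}; (4,7)→{5,7}. Blocked: 1. Safe: 6, 8. Place at column 8.
Row 3: attacked by (1,3)→{1,3,5}; (2,8)→{7,8}; (4,7)→{6,7,8}. Safe: 2, 4. Place at column 4.
Row 5: attacked by (1,3)→{3,7}; (2,8)→{5,8}; (3,4)→{2,4,6}; (4,7)→{6,7,8}. Safe: 1. Place at column 1.
Row 6: attacked by (1,3)→{3,8}; (2,8)→{4,8}; (3,4)→{1,4,7}; (4,7)→{5,7}; (5,1)→{1,2}. Safe: 6. Place at column 6.
Row 7: attacked by (1,3)→{3}; (2,8)→{3,8}; (3,4)→{4,8}; (4,7)→{4,7}; (5,1)→{1,3}; (6,6)→{5,6,7}. Safe: 2. Place at column 2.
Row 8: attacked by (1,3)→{3}; (2,8)→{2,8}; (3,4)→{4}; (4,7)→{3,7}; (5,1)→{1,4}; (6,6)→{4,6,8}; (7,2)→{1,2,3}. Safe: 5. Place at column 5.
Columns [3, 8, 4, 7, 1, 6, 2, 5], r−c [-2, -6, -1, -3, 4, 0, 5, 3], r+c [4, 10, 7, 11, 6, 12, 9, 13] are all distinct, so no two queens attack.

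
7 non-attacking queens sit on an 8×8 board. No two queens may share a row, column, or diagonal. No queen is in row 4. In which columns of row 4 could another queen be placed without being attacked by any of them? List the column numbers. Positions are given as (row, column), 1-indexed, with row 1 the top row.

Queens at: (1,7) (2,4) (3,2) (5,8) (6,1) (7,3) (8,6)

(1,7) attacks row 4 at column 7 and diagonals 4.
(2,4) attacks row 4 at column 4 and diagonals 2, 6.
(3,2) attacks row 4 at column 2 and diagonals 1, 3.
(5,8) attacks row 4 at column 8 and diagonals 7.
(6,1) attacks row 4 at column 1 and diagonals 3.
(7,3) attacks row 4 at column 3 and diagonals 6.
(8,6) attacks row 4 at column 6 and diagonals 2.
Attacked columns: {1, 2, 3, 4, 6, 7, 8}. Safe: {5}.

columns 5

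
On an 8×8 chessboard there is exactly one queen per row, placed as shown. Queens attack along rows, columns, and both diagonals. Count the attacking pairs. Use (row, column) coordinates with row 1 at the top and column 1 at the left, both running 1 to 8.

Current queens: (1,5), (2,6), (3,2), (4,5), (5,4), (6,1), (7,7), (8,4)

Same column: (1,5)–(4,5) (column 5); (5,4)–(8,4) (column 4).
Same diagonal: (1,5)–(2,6) (|1−2| = |5−6| = 1); (3,2)–(5,4) (|3−5| = |2−4| = 2); (4,5)–(5,4) (|4−5| = |5−4| = 1).
Total attacking pairs: 5.

5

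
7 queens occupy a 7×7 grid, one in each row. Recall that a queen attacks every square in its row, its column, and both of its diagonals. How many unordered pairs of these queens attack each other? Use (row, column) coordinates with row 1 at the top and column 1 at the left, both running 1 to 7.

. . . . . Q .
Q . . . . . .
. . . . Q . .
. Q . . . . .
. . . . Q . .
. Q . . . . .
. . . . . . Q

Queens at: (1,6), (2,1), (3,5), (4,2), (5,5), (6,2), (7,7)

4

Same column: (3,5)–(5,5) (column 5); (4,2)–(6,2) (column 2).
Same diagonal: (3,5)–(6,2) (|3−6| = |5−2| = 3); (5,5)–(7,7) (|5−7| = |5−7| = 2).
Total attacking pairs: 4.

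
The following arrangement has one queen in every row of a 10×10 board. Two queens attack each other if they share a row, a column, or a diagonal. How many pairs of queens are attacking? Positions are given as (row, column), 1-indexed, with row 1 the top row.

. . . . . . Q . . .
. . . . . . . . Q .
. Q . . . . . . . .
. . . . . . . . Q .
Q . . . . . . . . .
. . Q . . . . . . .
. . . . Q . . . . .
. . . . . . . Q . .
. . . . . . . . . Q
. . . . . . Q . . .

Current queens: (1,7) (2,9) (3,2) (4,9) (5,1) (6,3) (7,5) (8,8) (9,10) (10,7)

3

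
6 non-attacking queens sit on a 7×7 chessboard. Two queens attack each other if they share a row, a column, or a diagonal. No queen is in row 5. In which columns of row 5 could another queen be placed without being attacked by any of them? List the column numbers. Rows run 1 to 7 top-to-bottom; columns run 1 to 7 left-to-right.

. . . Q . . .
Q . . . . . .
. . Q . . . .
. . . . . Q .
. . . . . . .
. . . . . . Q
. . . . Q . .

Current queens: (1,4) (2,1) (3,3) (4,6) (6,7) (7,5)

(1,4) attacks row 5 at column 4.
(2,1) attacks row 5 at column 1 and diagonals 4.
(3,3) attacks row 5 at column 3 and diagonals 1, 5.
(4,6) attacks row 5 at column 6 and diagonals 5, 7.
(6,7) attacks row 5 at column 7 and diagonals 6.
(7,5) attacks row 5 at column 5 and diagonals 3, 7.
Attacked columns: {1, 3, 4, 5, 6, 7}. Safe: {2}.

columns 2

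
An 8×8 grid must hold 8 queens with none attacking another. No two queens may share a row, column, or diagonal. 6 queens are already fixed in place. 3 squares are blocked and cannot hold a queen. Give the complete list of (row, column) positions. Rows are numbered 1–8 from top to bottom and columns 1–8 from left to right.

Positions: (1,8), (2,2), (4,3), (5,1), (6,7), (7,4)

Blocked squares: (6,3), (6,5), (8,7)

(1,8) (2,2) (3,5) (4,3) (5,1) (6,7) (7,4) (8,6)

Row 3: attacked by (1,8)→{6,8}; (2,2)→{1,2,3}; (4,3)→{2,3,4}; (5,1)→{1,3}; (6,7)→{4,7}; (7,4)→{4,8}. Safe: 5. Place at column 5.
Row 8: attacked by (1,8)→{1,8}; (2,2)→{2,8}; (3,5)→{5}; (4,3)→{3,7}; (5,1)→{1,4}; (6,7)→{5,7}; (7,4)→{3,4,5}. Blocked: 7. Safe: 6. Place at column 6.
Columns [8, 2, 5, 3, 1, 7, 4, 6], r−c [-7, 0, -2, 1, 4, -1, 3, 2], r+c [9, 4, 8, 7, 6, 13, 11, 14] are all distinct, so no two queens attack.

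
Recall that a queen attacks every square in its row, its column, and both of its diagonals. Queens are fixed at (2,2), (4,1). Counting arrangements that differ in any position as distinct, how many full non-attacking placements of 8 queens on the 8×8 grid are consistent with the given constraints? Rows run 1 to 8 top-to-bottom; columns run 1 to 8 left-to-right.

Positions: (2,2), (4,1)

Branch on row 1: col 5 → 2; col 6 → 2; col 7 → 1; col 8 → 1.
Sum: 2 + 2 + 1 + 1 = 6.

6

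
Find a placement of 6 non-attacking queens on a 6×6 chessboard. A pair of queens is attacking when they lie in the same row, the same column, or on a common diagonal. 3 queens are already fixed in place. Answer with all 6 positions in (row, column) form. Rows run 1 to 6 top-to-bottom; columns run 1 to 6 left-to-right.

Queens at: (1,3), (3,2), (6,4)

Row 2: attacked by (1,3)→{2,3,4}; (3,2)→{1,2,3}; (6,4)→{4}. Safe: 5, 6. Place at column 6.
Row 4: attacked by (1,3)→{3,6}; (2,6)→{4,6}; (3,2)→{1,2,3}; (6,4)→{2,4,6}. Safe: 5. Place at column 5.
Row 5: attacked by (1,3)→{3}; (2,6)→{3,6}; (3,2)→{2,4}; (4,5)→{4,5,6}; (6,4)→{3,4,5}. Safe: 1. Place at column 1.
Columns [3, 6, 2, 5, 1, 4], r−c [-2, -4, 1, -1, 4, 2], r+c [4, 8, 5, 9, 6, 10] are all distinct, so no two queens attack.

(1,3) (2,6) (3,2) (4,5) (5,1) (6,4)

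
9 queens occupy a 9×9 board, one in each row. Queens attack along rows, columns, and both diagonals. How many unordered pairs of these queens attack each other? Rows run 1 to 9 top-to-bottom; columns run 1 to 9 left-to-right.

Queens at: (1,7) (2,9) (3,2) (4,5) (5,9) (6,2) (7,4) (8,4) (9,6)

7

Same column: (2,9)–(5,9) (column 9); (3,2)–(6,2) (column 2); (7,4)–(8,4) (column 4).
Same diagonal: (1,7)–(6,2) (|1−6| = |7−2| = 5); (2,9)–(7,4) (|2−7| = |9−4| = 5); (6,2)–(8,4) (|6−8| = |2−4| = 2); (7,4)–(9,6) (|7−9| = |4−6| = 2).
Total attacking pairs: 7.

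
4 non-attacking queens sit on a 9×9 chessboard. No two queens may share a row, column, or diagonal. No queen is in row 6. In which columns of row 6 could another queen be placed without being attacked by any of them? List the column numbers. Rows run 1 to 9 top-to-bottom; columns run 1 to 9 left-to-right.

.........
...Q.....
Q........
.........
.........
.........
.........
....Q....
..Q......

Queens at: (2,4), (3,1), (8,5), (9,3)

columns 2, 9

(2,4) attacks row 6 at column 4 and diagonals 8.
(3,1) attacks row 6 at column 1 and diagonals 4.
(8,5) attacks row 6 at column 5 and diagonals 3, 7.
(9,3) attacks row 6 at column 3 and diagonals 6.
Attacked columns: {1, 3, 4, 5, 6, 7, 8}. Safe: {2, 9}.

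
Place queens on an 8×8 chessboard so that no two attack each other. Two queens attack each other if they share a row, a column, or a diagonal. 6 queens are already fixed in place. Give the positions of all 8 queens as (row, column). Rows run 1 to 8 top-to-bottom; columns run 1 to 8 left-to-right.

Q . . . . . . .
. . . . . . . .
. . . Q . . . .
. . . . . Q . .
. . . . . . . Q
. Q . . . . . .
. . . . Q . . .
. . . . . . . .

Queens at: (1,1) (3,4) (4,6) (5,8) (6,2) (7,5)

(1,1) (2,7) (3,4) (4,6) (5,8) (6,2) (7,5) (8,3)

Row 2: attacked by (1,1)→{1,2}; (3,4)→{3,4,5}; (4,6)→{4,6,8}; (5,8)→{5,8}; (6,2)→{2,6}; (7,5)→{5}. Safe: 7. Place at column 7.
Row 8: attacked by (1,1)→{1,8}; (2,7)→{1,7}; (3,4)→{4}; (4,6)→{2,6}; (5,8)→{5,8}; (6,2)→{2,4}; (7,5)→{4,5,6}. Safe: 3. Place at column 3.
Columns [1, 7, 4, 6, 8, 2, 5, 3], r−c [0, -5, -1, -2, -3, 4, 2, 5], r+c [2, 9, 7, 10, 13, 8, 12, 11] are all distinct, so no two queens attack.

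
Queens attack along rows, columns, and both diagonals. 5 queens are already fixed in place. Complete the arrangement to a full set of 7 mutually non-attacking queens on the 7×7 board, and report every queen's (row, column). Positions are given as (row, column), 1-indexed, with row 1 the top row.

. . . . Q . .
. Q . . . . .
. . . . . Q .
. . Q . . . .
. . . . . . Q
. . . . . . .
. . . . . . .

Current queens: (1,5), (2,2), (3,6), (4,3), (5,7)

(1,5) (2,2) (3,6) (4,3) (5,7) (6,4) (7,1)

Row 6: attacked by (1,5)→{5}; (2,2)→{2,6}; (3,6)→{3,6}; (4,3)→{1,3,5}; (5,7)→{6,7}. Safe: 4. Place at column 4.
Row 7: attacked by (1,5)→{5}; (2,2)→{2,7}; (3,6)→{2,6}; (4,3)→{3,6}; (5,7)→{5,7}; (6,4)→{3,4,5}. Safe: 1. Place at column 1.
Columns [5, 2, 6, 3, 7, 4, 1], r−c [-4, 0, -3, 1, -2, 2, 6], r+c [6, 4, 9, 7, 12, 10, 8] are all distinct, so no two queens attack.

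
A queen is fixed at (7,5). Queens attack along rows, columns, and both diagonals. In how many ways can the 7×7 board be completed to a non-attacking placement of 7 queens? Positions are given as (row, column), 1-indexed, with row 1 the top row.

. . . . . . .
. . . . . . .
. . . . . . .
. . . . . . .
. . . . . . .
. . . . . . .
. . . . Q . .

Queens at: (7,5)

6

Branch on row 1: col 1 → 1; col 2 → 1; col 3 → 2; col 4 → 1; col 6 → 0; col 7 → 1.
Sum: 1 + 1 + 2 + 1 + 0 + 1 = 6.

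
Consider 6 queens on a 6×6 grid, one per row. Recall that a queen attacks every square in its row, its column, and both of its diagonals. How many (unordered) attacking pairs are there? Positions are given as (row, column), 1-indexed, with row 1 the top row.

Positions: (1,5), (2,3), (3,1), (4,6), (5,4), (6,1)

1

Same column: (3,1)–(6,1) (column 1).
Total attacking pairs: 1.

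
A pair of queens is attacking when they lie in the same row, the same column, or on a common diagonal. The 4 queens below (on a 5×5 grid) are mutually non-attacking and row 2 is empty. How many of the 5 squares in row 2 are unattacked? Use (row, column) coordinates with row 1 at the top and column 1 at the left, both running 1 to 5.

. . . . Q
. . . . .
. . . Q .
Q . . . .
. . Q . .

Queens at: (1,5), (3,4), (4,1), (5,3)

1

(1,5) attacks row 2 at column 5 and diagonals 4.
(3,4) attacks row 2 at column 4 and diagonals 3, 5.
(4,1) attacks row 2 at column 1 and diagonals 3.
(5,3) attacks row 2 at column 3.
Attacked columns: {1, 3, 4, 5}. Safe: {2}.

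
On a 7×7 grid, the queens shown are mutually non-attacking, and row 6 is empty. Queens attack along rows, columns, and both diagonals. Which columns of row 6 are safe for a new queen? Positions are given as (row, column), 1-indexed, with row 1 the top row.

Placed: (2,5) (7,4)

columns 2, 6, 7

(2,5) attacks row 6 at column 5 and diagonals 1.
(7,4) attacks row 6 at column 4 and diagonals 3, 5.
Attacked columns: {1, 3, 4, 5}. Safe: {2, 6, 7}.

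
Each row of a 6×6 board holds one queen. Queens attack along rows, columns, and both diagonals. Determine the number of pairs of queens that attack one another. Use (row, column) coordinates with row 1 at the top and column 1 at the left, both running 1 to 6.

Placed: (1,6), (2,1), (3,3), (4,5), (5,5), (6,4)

3

Same column: (4,5)–(5,5) (column 5).
Same diagonal: (3,3)–(5,5) (|3−5| = |3−5| = 2); (5,5)–(6,4) (|5−6| = |5−4| = 1).
Total attacking pairs: 3.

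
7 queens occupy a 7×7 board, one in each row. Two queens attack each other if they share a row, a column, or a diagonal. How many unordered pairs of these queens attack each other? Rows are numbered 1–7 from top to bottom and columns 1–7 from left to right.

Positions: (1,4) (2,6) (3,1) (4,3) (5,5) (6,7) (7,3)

Same column: (4,3)–(7,3) (column 3).
Same diagonal: (5,5)–(7,3) (|5−7| = |5−3| = 2).
Total attacking pairs: 2.

2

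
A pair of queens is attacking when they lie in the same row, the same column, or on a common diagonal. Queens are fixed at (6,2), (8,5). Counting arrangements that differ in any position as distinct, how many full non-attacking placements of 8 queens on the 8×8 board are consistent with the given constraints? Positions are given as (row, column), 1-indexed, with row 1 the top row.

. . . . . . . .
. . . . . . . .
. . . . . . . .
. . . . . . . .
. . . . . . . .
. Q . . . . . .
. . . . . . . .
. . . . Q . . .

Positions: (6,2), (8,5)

Branch on row 1: col 1 → 0; col 3 → 0; col 4 → 1; col 6 → 1; col 8 → 1.
Sum: 0 + 0 + 1 + 1 + 1 = 3.

3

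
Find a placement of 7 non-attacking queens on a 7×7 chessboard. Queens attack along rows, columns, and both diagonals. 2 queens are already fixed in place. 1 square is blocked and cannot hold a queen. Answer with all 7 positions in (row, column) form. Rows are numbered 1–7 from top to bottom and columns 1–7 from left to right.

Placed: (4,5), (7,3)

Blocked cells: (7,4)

(1,7) (2,4) (3,1) (4,5) (5,2) (6,6) (7,3)

Row 1: attacked by (4,5)→{2,5}; (7,3)→{3}. Safe: 1, 4, 6, 7. Place at column 7.
Row 2: attacked by (1,7)→{6,7}; (4,5)→{3,5,7}; (7,3)→{3}. Safe: 1, 2, 4. Place at column 4.
Row 3: attacked by (1,7)→{5,7}; (2,4)→{3,4,5}; (4,5)→{4,5,6}; (7,3)→{3,7}. Safe: 1, 2. Place at column 1.
Row 5: attacked by (1,7)→{3,7}; (2,4)→{1,4,7}; (3,1)→{1,3}; (4,5)→{4,5,6}; (7,3)→{1,3,5}. Safe: 2. Place at column 2.
Row 6: attacked by (1,7)→{2,7}; (2,4)→{4}; (3,1)→{1,4}; (4,5)→{3,5,7}; (5,2)→{1,2,3}; (7,3)→{2,3,4}. Safe: 6. Place at column 6.
Columns [7, 4, 1, 5, 2, 6, 3], r−c [-6, -2, 2, -1, 3, 0, 4], r+c [8, 6, 4, 9, 7, 12, 10] are all distinct, so no two queens attack.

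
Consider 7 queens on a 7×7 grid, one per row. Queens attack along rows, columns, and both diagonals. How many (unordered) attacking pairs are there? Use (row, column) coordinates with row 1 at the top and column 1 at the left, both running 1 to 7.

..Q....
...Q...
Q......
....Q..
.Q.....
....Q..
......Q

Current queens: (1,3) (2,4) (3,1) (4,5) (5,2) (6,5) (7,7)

Same column: (4,5)–(6,5) (column 5).
Same diagonal: (1,3)–(2,4) (|1−2| = |3−4| = 1); (1,3)–(3,1) (|1−3| = |3−1| = 2).
Total attacking pairs: 3.

3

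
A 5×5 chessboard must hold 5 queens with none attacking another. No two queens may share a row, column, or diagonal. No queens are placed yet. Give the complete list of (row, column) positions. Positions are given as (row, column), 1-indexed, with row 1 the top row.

(1,2) (2,5) (3,3) (4,1) (5,4)

Row 1: Safe: 1, 2, 3, 4, 5. Place at column 2.
Row 2: attacked by (1,2)→{1,2,3}. Safe: 4, 5. Place at column 5.
Row 3: attacked by (1,2)→{2,4}; (2,5)→{4,5}. Safe: 1, 3. Place at column 3.
Row 4: attacked by (1,2)→{2,5}; (2,5)→{3,5}; (3,3)→{2,3,4}. Safe: 1. Place at column 1.
Row 5: attacked by (1,2)→{2}; (2,5)→{2,5}; (3,3)→{1,3,5}; (4,1)→{1,2}. Safe: 4. Place at column 4.
Columns [2, 5, 3, 1, 4], r−c [-1, -3, 0, 3, 1], r+c [3, 7, 6, 5, 9] are all distinct, so no two queens attack.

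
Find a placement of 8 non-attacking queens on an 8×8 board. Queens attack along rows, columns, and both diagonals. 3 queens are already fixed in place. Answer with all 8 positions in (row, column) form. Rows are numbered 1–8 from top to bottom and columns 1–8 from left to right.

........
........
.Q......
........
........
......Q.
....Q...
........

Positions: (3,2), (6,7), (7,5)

(1,6) (2,8) (3,2) (4,4) (5,1) (6,7) (7,5) (8,3)

Row 1: attacked by (3,2)→{2,4}; (6,7)→{2,7}; (7,5)→{5}. Safe: 1, 3, 6, 8. Place at column 6.
Row 2: attacked by (1,6)→{5,6,7}; (3,2)→{1,2,3}; (6,7)→{3,7}; (7,5)→{5}. Safe: 4, 8. Place at column 8.
Row 4: attacked by (1,6)→{3,6}; (2,8)→{6,8}; (3,2)→{1,2,3}; (6,7)→{5,7}; (7,5)→{2,5,8}. Safe: 4. Place at column 4.
Row 5: attacked by (1,6)→{2,6}; (2,8)→{5,8}; (3,2)→{2,4}; (4,4)→{3,4,5}; (6,7)→{6,7,8}; (7,5)→{3,5,7}. Safe: 1. Place at column 1.
Row 8: attacked by (1,6)→{6}; (2,8)→{2,8}; (3,2)→{2,7}; (4,4)→{4,8}; (5,1)→{1,4}; (6,7)→{5,7}; (7,5)→{4,5,6}. Safe: 3. Place at column 3.
Columns [6, 8, 2, 4, 1, 7, 5, 3], r−c [-5, -6, 1, 0, 4, -1, 2, 5], r+c [7, 10, 5, 8, 6, 13, 12, 11] are all distinct, so no two queens attack.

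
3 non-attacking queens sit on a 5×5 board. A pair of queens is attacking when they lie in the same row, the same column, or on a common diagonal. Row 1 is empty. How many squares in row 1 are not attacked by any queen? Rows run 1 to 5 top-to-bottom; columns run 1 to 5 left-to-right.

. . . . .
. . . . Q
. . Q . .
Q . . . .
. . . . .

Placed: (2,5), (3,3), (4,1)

1

(2,5) attacks row 1 at column 5 and diagonals 4.
(3,3) attacks row 1 at column 3 and diagonals 1, 5.
(4,1) attacks row 1 at column 1 and diagonals 4.
Attacked columns: {1, 3, 4, 5}. Safe: {2}.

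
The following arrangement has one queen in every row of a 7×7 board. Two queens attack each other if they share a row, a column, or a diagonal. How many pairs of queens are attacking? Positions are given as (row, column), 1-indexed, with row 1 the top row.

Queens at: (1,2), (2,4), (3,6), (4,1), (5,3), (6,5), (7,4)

3

Same column: (2,4)–(7,4) (column 4).
Same diagonal: (4,1)–(7,4) (|4−7| = |1−4| = 3); (6,5)–(7,4) (|6−7| = |5−4| = 1).
Total attacking pairs: 3.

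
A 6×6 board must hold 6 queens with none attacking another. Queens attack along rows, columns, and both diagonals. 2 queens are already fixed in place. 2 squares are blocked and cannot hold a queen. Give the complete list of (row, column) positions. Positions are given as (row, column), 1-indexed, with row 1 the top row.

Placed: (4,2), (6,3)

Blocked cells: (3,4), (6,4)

(1,4) (2,1) (3,5) (4,2) (5,6) (6,3)

Row 1: attacked by (4,2)→{2,5}; (6,3)→{3}. Safe: 1, 4, 6. Place at column 4.
Row 2: attacked by (1,4)→{3,4,5}; (4,2)→{2,4}; (6,3)→{3}. Safe: 1, 6. Place at column 1.
Row 3: attacked by (1,4)→{2,4,6}; (2,1)→{1,2}; (4,2)→{1,2,3}; (6,3)→{3,6}. Blocked: 4. Safe: 5. Place at column 5.
Row 5: attacked by (1,4)→{4}; (2,1)→{1,4}; (3,5)→{3,5}; (4,2)→{1,2,3}; (6,3)→{2,3,4}. Safe: 6. Place at column 6.
Columns [4, 1, 5, 2, 6, 3], r−c [-3, 1, -2, 2, -1, 3], r+c [5, 3, 8, 6, 11, 9] are all distinct, so no two queens attack.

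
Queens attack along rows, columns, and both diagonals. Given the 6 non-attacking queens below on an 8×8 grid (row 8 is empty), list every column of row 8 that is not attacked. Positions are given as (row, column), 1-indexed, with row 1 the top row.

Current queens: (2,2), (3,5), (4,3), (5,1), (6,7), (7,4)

columns 6

(2,2) attacks row 8 at column 2 and diagonals 8.
(3,5) attacks row 8 at column 5.
(4,3) attacks row 8 at column 3 and diagonals 7.
(5,1) attacks row 8 at column 1 and diagonals 4.
(6,7) attacks row 8 at column 7 and diagonals 5.
(7,4) attacks row 8 at column 4 and diagonals 3, 5.
Attacked columns: {1, 2, 3, 4, 5, 7, 8}. Safe: {6}.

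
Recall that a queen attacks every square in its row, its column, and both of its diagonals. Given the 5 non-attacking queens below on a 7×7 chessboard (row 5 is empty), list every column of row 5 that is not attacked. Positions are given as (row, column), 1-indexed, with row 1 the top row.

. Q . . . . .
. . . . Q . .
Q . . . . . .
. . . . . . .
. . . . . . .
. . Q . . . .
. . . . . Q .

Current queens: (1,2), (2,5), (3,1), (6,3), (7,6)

columns 7

(1,2) attacks row 5 at column 2 and diagonals 6.
(2,5) attacks row 5 at column 5 and diagonals 2.
(3,1) attacks row 5 at column 1 and diagonals 3.
(6,3) attacks row 5 at column 3 and diagonals 2, 4.
(7,6) attacks row 5 at column 6 and diagonals 4.
Attacked columns: {1, 2, 3, 4, 5, 6}. Safe: {7}.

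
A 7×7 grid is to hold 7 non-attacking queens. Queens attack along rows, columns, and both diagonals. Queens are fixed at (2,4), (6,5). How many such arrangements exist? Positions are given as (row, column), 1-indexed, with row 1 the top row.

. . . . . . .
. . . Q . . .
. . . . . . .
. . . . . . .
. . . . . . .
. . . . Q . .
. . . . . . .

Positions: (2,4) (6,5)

Branch on row 1: col 1 → 0; col 2 → 1; col 6 → 1; col 7 → 0.
Sum: 0 + 1 + 1 + 0 = 2.

2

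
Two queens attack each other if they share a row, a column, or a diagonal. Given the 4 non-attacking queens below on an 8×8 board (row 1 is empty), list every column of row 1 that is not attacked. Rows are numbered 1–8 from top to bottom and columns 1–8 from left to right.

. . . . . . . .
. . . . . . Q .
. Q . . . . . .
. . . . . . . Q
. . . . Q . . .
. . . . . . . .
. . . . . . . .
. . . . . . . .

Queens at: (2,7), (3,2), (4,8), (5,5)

columns 3

(2,7) attacks row 1 at column 7 and diagonals 6, 8.
(3,2) attacks row 1 at column 2 and diagonals 4.
(4,8) attacks row 1 at column 8 and diagonals 5.
(5,5) attacks row 1 at column 5 and diagonals 1.
Attacked columns: {1, 2, 4, 5, 6, 7, 8}. Safe: {3}.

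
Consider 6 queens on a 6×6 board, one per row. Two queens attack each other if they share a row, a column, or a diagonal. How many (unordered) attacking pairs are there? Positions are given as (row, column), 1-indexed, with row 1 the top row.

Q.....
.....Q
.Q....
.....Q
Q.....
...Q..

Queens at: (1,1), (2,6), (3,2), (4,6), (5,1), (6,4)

Same column: (1,1)–(5,1) (column 1); (2,6)–(4,6) (column 6).
Same diagonal: (4,6)–(6,4) (|4−6| = |6−4| = 2).
Total attacking pairs: 3.

3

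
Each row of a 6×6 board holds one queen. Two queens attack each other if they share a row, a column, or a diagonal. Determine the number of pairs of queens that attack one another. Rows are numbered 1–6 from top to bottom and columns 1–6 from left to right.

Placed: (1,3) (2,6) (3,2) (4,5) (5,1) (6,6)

1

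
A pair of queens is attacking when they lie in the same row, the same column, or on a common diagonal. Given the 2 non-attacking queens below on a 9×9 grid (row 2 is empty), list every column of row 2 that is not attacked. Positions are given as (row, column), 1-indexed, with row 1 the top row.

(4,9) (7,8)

columns 1, 2, 4, 5, 6

(4,9) attacks row 2 at column 9 and diagonals 7.
(7,8) attacks row 2 at column 8 and diagonals 3.
Attacked columns: {3, 7, 8, 9}. Safe: {1, 2, 4, 5, 6}.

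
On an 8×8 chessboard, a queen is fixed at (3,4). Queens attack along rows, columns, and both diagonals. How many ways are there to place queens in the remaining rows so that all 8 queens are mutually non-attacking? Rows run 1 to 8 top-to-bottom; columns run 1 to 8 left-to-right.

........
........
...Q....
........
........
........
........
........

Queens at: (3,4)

Branch on row 1: col 1 → 1; col 3 → 3; col 5 → 6; col 7 → 1; col 8 → 1.
Sum: 1 + 3 + 6 + 1 + 1 = 12.

12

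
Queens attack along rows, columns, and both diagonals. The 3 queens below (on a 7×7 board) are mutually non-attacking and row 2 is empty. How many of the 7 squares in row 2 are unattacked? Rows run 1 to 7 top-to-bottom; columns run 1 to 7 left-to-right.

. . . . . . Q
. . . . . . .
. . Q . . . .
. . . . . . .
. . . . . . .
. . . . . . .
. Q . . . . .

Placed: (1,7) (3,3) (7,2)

(1,7) attacks row 2 at column 7 and diagonals 6.
(3,3) attacks row 2 at column 3 and diagonals 2, 4.
(7,2) attacks row 2 at column 2 and diagonals 7.
Attacked columns: {2, 3, 4, 6, 7}. Safe: {1, 5}.

2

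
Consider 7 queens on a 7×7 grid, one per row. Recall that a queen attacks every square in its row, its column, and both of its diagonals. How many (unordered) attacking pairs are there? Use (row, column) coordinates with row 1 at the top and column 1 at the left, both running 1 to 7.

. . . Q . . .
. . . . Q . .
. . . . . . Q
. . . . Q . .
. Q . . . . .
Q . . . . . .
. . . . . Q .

5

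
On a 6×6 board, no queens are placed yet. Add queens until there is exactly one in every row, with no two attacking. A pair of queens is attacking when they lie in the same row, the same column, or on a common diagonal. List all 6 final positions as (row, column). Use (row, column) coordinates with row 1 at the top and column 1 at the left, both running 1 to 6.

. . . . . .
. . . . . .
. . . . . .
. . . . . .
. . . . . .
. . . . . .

Row 1: Safe: 1, 2, 3, 4, 5, 6. Place at column 3.
Row 2: attacked by (1,3)→{2,3,4}. Safe: 1, 5, 6. Place at column 6.
Row 3: attacked by (1,3)→{1,3,5}; (2,6)→{5,6}. Safe: 2, 4. Place at column 2.
Row 4: attacked by (1,3)→{3,6}; (2,6)→{4,6}; (3,2)→{1,2,3}. Safe: 5. Place at column 5.
Row 5: attacked by (1,3)→{3}; (2,6)→{3,6}; (3,2)→{2,4}; (4,5)→{4,5,6}. Safe: 1. Place at column 1.
Row 6: attacked by (1,3)→{3}; (2,6)→{2,6}; (3,2)→{2,5}; (4,5)→{3,5}; (5,1)→{1,2}. Safe: 4. Place at column 4.
Columns [3, 6, 2, 5, 1, 4], r−c [-2, -4, 1, -1, 4, 2], r+c [4, 8, 5, 9, 6, 10] are all distinct, so no two queens attack.

(1,3) (2,6) (3,2) (4,5) (5,1) (6,4)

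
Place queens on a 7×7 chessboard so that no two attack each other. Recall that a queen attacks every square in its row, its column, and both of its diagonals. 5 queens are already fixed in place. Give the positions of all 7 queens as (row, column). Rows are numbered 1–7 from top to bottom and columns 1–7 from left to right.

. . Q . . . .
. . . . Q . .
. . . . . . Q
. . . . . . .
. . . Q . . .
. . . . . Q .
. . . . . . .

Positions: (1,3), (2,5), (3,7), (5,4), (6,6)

(1,3) (2,5) (3,7) (4,2) (5,4) (6,6) (7,1)

Row 4: attacked by (1,3)→{3,6}; (2,5)→{3,5,7}; (3,7)→{6,7}; (5,4)→{3,4,5}; (6,6)→{4,6}. Safe: 1, 2. Place at column 2.
Row 7: attacked by (1,3)→{3}; (2,5)→{5}; (3,7)→{3,7}; (4,2)→{2,5}; (5,4)→{2,4,6}; (6,6)→{5,6,7}. Safe: 1. Place at column 1.
Columns [3, 5, 7, 2, 4, 6, 1], r−c [-2, -3, -4, 2, 1, 0, 6], r+c [4, 7, 10, 6, 9, 12, 8] are all distinct, so no two queens attack.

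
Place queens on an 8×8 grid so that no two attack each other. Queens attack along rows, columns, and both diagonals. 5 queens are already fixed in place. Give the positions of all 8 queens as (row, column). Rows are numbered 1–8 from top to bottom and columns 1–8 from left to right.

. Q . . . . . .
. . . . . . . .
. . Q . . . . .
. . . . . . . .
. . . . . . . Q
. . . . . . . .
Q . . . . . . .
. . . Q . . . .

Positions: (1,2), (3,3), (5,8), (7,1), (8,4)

Row 2: attacked by (1,2)→{1,2,3}; (3,3)→{2,3,4}; (5,8)→{5,8}; (7,1)→{1,6}; (8,4)→{4}. Safe: 7. Place at column 7.
Row 4: attacked by (1,2)→{2,5}; (2,7)→{5,7}; (3,3)→{2,3,4}; (5,8)→{7,8}; (7,1)→{1,4}; (8,4)→{4,8}. Safe: 6. Place at column 6.
Row 6: attacked by (1,2)→{2,7}; (2,7)→{3,7}; (3,3)→{3,6}; (4,6)→{4,6,8}; (5,8)→{7,8}; (7,1)→{1,2}; (8,4)→{2,4,6}. Safe: 5. Place at column 5.
Columns [2, 7, 3, 6, 8, 5, 1, 4], r−c [-1, -5, 0, -2, -3, 1, 6, 4], r+c [3, 9, 6, 10, 13, 11, 8, 12] are all distinct, so no two queens attack.

(1,2) (2,7) (3,3) (4,6) (5,8) (6,5) (7,1) (8,4)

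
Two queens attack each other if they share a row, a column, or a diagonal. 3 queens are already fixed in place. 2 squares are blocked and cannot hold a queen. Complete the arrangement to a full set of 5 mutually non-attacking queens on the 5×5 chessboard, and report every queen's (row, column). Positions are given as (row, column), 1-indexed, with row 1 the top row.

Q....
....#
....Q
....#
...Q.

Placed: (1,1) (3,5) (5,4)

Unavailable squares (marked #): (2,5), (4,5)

Row 2: attacked by (1,1)→{1,2}; (3,5)→{4,5}; (5,4)→{1,4}. Blocked: 5. Safe: 3. Place at column 3.
Row 4: attacked by (1,1)→{1,4}; (2,3)→{1,3,5}; (3,5)→{4,5}; (5,4)→{3,4,5}. Blocked: 5. Safe: 2. Place at column 2.
Columns [1, 3, 5, 2, 4], r−c [0, -1, -2, 2, 1], r+c [2, 5, 8, 6, 9] are all distinct, so no two queens attack.

(1,1) (2,3) (3,5) (4,2) (5,4)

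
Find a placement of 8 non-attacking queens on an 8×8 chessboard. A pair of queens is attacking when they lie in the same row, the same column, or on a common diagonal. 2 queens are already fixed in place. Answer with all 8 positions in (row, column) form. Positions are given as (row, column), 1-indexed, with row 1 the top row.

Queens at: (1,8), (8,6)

(1,8) (2,2) (3,4) (4,1) (5,7) (6,5) (7,3) (8,6)

Row 2: attacked by (1,8)→{7,8}; (8,6)→{6}. Safe: 1, 2, 3, 4, 5. Place at column 2.
Row 3: attacked by (1,8)→{6,8}; (2,2)→{1,2,3}; (8,6)→{1,6}. Safe: 4, 5, 7. Place at column 4.
Row 4: attacked by (1,8)→{5,8}; (2,2)→{2,4}; (3,4)→{3,4,5}; (8,6)→{2,6}. Safe: 1, 7. Place at column 1.
Row 5: attacked by (1,8)→{4,8}; (2,2)→{2,5}; (3,4)→{2,4,6}; (4,1)→{1,2}; (8,6)→{3,6}. Safe: 7. Place at column 7.
Row 6: attacked by (1,8)→{3,8}; (2,2)→{2,6}; (3,4)→{1,4,7}; (4,1)→{1,3}; (5,7)→{6,7,8}; (8,6)→{4,6,8}. Safe: 5. Place at column 5.
Row 7: attacked by (1,8)→{2,8}; (2,2)→{2,7}; (3,4)→{4,8}; (4,1)→{1,4}; (5,7)→{5,7}; (6,5)→{4,5,6}; (8,6)→{5,6,7}. Safe: 3. Place at column 3.
Columns [8, 2, 4, 1, 7, 5, 3, 6], r−c [-7, 0, -1, 3, -2, 1, 4, 2], r+c [9, 4, 7, 5, 12, 11, 10, 14] are all distinct, so no two queens attack.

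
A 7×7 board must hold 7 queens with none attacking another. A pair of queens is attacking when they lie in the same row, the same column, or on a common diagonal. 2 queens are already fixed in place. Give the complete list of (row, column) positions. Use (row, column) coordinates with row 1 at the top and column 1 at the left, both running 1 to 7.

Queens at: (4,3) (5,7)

Row 1: attacked by (4,3)→{3,6}; (5,7)→{3,7}. Safe: 1, 2, 4, 5. Place at column 5.
Row 2: attacked by (1,5)→{4,5,6}; (4,3)→{1,3,5}; (5,7)→{4,7}. Safe: 2. Place at column 2.
Row 3: attacked by (1,5)→{3,5,7}; (2,2)→{1,2,3}; (4,3)→{2,3,4}; (5,7)→{5,7}. Safe: 6. Place at column 6.
Row 6: attacked by (1,5)→{5}; (2,2)→{2,6}; (3,6)→{3,6}; (4,3)→{1,3,5}; (5,7)→{6,7}. Safe: 4. Place at column 4.
Row 7: attacked by (1,5)→{5}; (2,2)→{2,7}; (3,6)→{2,6}; (4,3)→{3,6}; (5,7)→{5,7}; (6,4)→{3,4,5}. Safe: 1. Place at column 1.
Columns [5, 2, 6, 3, 7, 4, 1], r−c [-4, 0, -3, 1, -2, 2, 6], r+c [6, 4, 9, 7, 12, 10, 8] are all distinct, so no two queens attack.

(1,5) (2,2) (3,6) (4,3) (5,7) (6,4) (7,1)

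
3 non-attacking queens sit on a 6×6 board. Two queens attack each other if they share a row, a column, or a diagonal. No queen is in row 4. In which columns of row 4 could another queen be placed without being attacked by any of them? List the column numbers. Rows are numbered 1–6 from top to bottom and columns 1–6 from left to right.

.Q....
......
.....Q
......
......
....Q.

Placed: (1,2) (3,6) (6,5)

columns 1, 4

(1,2) attacks row 4 at column 2 and diagonals 5.
(3,6) attacks row 4 at column 6 and diagonals 5.
(6,5) attacks row 4 at column 5 and diagonals 3.
Attacked columns: {2, 3, 5, 6}. Safe: {1, 4}.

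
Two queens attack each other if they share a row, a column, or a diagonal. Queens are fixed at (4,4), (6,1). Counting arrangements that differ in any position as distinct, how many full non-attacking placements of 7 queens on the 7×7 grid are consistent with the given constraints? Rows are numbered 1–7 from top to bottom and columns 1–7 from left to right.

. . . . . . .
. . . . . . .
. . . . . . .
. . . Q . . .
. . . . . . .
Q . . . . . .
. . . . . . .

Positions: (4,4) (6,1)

Branch on row 1: col 2 → 0; col 3 → 1; col 5 → 1.
Sum: 0 + 1 + 1 = 2.

2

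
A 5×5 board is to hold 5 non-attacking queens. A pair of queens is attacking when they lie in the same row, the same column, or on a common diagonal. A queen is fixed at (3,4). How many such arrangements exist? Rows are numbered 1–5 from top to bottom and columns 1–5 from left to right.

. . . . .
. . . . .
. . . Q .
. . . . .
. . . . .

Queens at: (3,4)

2

Branch on row 1: col 1 → 0; col 3 → 1; col 5 → 1.
Sum: 0 + 1 + 1 = 2.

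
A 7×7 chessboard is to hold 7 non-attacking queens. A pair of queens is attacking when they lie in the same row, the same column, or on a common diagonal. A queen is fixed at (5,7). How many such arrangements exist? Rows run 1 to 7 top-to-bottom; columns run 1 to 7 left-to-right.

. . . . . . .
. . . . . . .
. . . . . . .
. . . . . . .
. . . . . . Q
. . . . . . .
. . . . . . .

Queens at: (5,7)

6

Branch on row 1: col 1 → 1; col 2 → 2; col 4 → 0; col 5 → 1; col 6 → 2.
Sum: 1 + 2 + 0 + 1 + 2 = 6.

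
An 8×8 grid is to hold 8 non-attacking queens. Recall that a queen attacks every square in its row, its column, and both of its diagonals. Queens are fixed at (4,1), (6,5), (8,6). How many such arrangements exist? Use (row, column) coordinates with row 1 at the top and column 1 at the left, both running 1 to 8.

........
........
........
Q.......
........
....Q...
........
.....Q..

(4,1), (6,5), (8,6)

2

Branch on row 1: col 2 → 0; col 3 → 0; col 7 → 1; col 8 → 1.
Sum: 0 + 0 + 1 + 1 = 2.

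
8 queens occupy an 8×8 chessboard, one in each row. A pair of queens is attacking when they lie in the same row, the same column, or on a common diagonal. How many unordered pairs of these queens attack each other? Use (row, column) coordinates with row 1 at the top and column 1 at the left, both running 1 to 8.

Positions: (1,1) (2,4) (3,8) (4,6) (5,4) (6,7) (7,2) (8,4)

5

Same column: (2,4)–(5,4) (column 4); (2,4)–(8,4) (column 4); (5,4)–(8,4) (column 4).
Same diagonal: (2,4)–(4,6) (|2−4| = |4−6| = 2); (5,4)–(7,2) (|5−7| = |4−2| = 2).
Total attacking pairs: 5.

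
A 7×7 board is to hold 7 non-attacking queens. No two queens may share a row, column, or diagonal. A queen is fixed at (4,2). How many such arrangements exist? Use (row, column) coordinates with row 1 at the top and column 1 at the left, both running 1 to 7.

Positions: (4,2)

Branch on row 1: col 1 → 1; col 3 → 2; col 4 → 2; col 6 → 0; col 7 → 1.
Sum: 1 + 2 + 2 + 0 + 1 = 6.

6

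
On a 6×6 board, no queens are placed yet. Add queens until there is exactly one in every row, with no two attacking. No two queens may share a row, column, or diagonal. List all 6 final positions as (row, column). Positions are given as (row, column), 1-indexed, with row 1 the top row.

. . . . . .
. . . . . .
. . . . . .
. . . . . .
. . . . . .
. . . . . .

(1,5) (2,3) (3,1) (4,6) (5,4) (6,2)

Row 1: Safe: 1, 2, 3, 4, 5, 6. Place at column 5.
Row 2: attacked by (1,5)→{4,5,6}. Safe: 1, 2, 3. Place at column 3.
Row 3: attacked by (1,5)→{3,5}; (2,3)→{2,3,4}. Safe: 1, 6. Place at column 1.
Row 4: attacked by (1,5)→{2,5}; (2,3)→{1,3,5}; (3,1)→{1,2}. Safe: 4, 6. Place at column 6.
Row 5: attacked by (1,5)→{1,5}; (2,3)→{3,6}; (3,1)→{1,3}; (4,6)→{5,6}. Safe: 2, 4. Place at column 4.
Row 6: attacked by (1,5)→{5}; (2,3)→{3}; (3,1)→{1,4}; (4,6)→{4,6}; (5,4)→{3,4,5}. Safe: 2. Place at column 2.
Columns [5, 3, 1, 6, 4, 2], r−c [-4, -1, 2, -2, 1, 4], r+c [6, 5, 4, 10, 9, 8] are all distinct, so no two queens attack.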